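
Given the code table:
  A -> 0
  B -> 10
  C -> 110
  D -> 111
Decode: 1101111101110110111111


Decoding:
110 -> C
111 -> D
110 -> C
111 -> D
0 -> A
110 -> C
111 -> D
111 -> D


Result: CDCDACDD


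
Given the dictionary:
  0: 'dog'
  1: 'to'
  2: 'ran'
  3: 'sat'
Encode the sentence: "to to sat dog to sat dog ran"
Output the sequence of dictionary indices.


Look up each word in the dictionary:
  'to' -> 1
  'to' -> 1
  'sat' -> 3
  'dog' -> 0
  'to' -> 1
  'sat' -> 3
  'dog' -> 0
  'ran' -> 2

Encoded: [1, 1, 3, 0, 1, 3, 0, 2]


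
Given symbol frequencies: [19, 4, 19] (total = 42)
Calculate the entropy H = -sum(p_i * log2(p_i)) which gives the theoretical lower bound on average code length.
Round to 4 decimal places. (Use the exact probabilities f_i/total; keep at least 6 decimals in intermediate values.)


Per-symbol terms -p_i * log2(p_i) with p_i = f_i/42:
  p = 19/42 = 0.452381: log2(p) = -1.144390, -p*log2(p) = 0.517700
  p = 4/42 = 0.095238: log2(p) = -3.392317, -p*log2(p) = 0.323078
  p = 19/42 = 0.452381: log2(p) = -1.144390, -p*log2(p) = 0.517700
H = 0.517700 + 0.323078 + 0.517700 = 1.358478

H = 1.3585 bits/symbol


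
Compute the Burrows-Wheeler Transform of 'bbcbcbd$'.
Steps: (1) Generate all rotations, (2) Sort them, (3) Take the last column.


Rotations (sorted):
  0: $bbcbcbd -> last char: d
  1: bbcbcbd$ -> last char: $
  2: bcbcbd$b -> last char: b
  3: bcbd$bbc -> last char: c
  4: bd$bbcbc -> last char: c
  5: cbcbd$bb -> last char: b
  6: cbd$bbcb -> last char: b
  7: d$bbcbcb -> last char: b


BWT = d$bccbbb


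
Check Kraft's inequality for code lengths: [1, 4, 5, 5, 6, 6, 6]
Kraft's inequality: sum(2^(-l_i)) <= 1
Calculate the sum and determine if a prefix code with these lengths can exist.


Sum = 2^(-1) + 2^(-4) + 2^(-5) + 2^(-5) + 2^(-6) + 2^(-6) + 2^(-6)
    = 0.5 + 0.0625 + 0.03125 + 0.03125 + 0.015625 + 0.015625 + 0.015625
    = 43/64 = 0.671875
Since 0.671875 <= 1, Kraft's inequality IS satisfied.
A prefix code with these lengths CAN exist.

Kraft sum = 0.671875. Satisfied.


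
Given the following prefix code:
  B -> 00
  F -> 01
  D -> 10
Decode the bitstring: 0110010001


Decoding step by step:
Bits 01 -> F
Bits 10 -> D
Bits 01 -> F
Bits 00 -> B
Bits 01 -> F


Decoded message: FDFBF


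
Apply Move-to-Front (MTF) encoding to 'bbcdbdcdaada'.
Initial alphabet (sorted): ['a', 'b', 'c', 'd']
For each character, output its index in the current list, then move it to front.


MTF encoding:
'b': index 1 in ['a', 'b', 'c', 'd'] -> ['b', 'a', 'c', 'd']
'b': index 0 in ['b', 'a', 'c', 'd'] -> ['b', 'a', 'c', 'd']
'c': index 2 in ['b', 'a', 'c', 'd'] -> ['c', 'b', 'a', 'd']
'd': index 3 in ['c', 'b', 'a', 'd'] -> ['d', 'c', 'b', 'a']
'b': index 2 in ['d', 'c', 'b', 'a'] -> ['b', 'd', 'c', 'a']
'd': index 1 in ['b', 'd', 'c', 'a'] -> ['d', 'b', 'c', 'a']
'c': index 2 in ['d', 'b', 'c', 'a'] -> ['c', 'd', 'b', 'a']
'd': index 1 in ['c', 'd', 'b', 'a'] -> ['d', 'c', 'b', 'a']
'a': index 3 in ['d', 'c', 'b', 'a'] -> ['a', 'd', 'c', 'b']
'a': index 0 in ['a', 'd', 'c', 'b'] -> ['a', 'd', 'c', 'b']
'd': index 1 in ['a', 'd', 'c', 'b'] -> ['d', 'a', 'c', 'b']
'a': index 1 in ['d', 'a', 'c', 'b'] -> ['a', 'd', 'c', 'b']


Output: [1, 0, 2, 3, 2, 1, 2, 1, 3, 0, 1, 1]


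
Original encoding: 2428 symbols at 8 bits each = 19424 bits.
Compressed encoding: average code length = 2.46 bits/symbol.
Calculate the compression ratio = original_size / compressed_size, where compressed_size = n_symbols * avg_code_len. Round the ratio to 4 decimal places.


original_size = n_symbols * orig_bits = 2428 * 8 = 19424 bits
compressed_size = n_symbols * avg_code_len = 2428 * 2.46 = 5972.88 bits
ratio = original_size / compressed_size = 19424 / 5972.88 = 3.252

Compression ratio = 3.252


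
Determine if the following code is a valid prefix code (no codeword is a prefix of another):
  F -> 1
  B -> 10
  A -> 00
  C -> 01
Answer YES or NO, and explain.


Checking each pair (does one codeword prefix another?):
  F='1' vs B='10': prefix -- VIOLATION

NO -- this is NOT a valid prefix code. F (1) is a prefix of B (10).


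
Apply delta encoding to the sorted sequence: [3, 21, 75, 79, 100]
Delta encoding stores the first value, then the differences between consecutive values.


First value: 3
Deltas:
  21 - 3 = 18
  75 - 21 = 54
  79 - 75 = 4
  100 - 79 = 21


Delta encoded: [3, 18, 54, 4, 21]


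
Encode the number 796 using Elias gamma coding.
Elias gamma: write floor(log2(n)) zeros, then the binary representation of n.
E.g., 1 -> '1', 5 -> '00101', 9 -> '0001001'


num_bits = floor(log2(796)) + 1 = 10
leading_zeros = num_bits - 1 = 9
binary(796) = 1100011100

Elias gamma(796) = '000000000' + '1100011100' = 0000000001100011100 (19 bits)


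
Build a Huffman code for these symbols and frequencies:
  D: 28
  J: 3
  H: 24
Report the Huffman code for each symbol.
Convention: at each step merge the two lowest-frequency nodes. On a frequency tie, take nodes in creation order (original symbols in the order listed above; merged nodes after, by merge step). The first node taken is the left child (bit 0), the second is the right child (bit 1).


Huffman tree construction:
Step 1: Merge J(3) + H(24) = 27
Step 2: Merge (J+H)(27) + D(28) = 55
Read each symbol's code off the tree from the root (left child = 0, right child = 1).

Codes:
  D: 1 (length 1)
  J: 00 (length 2)
  H: 01 (length 2)
Average code length: 82/55 = 1.4909 bits/symbol


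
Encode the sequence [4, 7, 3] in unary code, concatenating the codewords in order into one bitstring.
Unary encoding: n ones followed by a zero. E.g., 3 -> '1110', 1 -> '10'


Encode each number as n ones followed by a terminating 0:
  4 -> 11110 (5 bits)
  7 -> 11111110 (8 bits)
  3 -> 1110 (4 bits)
Total length = 5 + 8 + 4 = 17 bits.

Unary([4, 7, 3]) = 11110111111101110 (17 bits)


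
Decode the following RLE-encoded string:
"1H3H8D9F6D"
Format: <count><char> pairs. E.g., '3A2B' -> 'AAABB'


Expanding each <count><char> pair:
  1H -> 'H'
  3H -> 'HHH'
  8D -> 'DDDDDDDD'
  9F -> 'FFFFFFFFF'
  6D -> 'DDDDDD'

Decoded = HHHHDDDDDDDDFFFFFFFFFDDDDDD


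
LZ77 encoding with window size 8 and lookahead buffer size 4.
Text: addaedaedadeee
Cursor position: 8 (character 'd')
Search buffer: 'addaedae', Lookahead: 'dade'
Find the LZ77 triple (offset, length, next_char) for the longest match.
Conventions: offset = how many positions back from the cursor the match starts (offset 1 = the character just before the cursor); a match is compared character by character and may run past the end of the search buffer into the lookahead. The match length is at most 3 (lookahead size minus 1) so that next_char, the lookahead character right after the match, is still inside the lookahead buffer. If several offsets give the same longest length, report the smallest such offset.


Try each offset into the search buffer:
  offset=1 (pos 7, char 'e'): match length 0
  offset=2 (pos 6, char 'a'): match length 0
  offset=3 (pos 5, char 'd'): match length 2
  offset=4 (pos 4, char 'e'): match length 0
  offset=5 (pos 3, char 'a'): match length 0
  offset=6 (pos 2, char 'd'): match length 2
  offset=7 (pos 1, char 'd'): match length 1
  offset=8 (pos 0, char 'a'): match length 0
Longest match has length 2, found at offsets 3, 6; take the smallest, offset 3.
next_char = character at position 8 + 2 = 10 -> 'd'

Best match: offset=3, length=2 (matching 'da' starting at position 5)
LZ77 triple: (3, 2, 'd')


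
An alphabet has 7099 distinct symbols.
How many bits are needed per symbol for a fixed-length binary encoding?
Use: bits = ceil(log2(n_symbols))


log2(7099) = 12.7934
Bracket: 2^12 = 4096 < 7099 <= 2^13 = 8192
So ceil(log2(7099)) = 13

bits = ceil(log2(7099)) = ceil(12.7934) = 13 bits


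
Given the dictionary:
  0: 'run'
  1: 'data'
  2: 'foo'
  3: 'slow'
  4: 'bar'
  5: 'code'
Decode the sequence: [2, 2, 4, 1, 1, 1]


Look up each index in the dictionary:
  2 -> 'foo'
  2 -> 'foo'
  4 -> 'bar'
  1 -> 'data'
  1 -> 'data'
  1 -> 'data'

Decoded: "foo foo bar data data data"


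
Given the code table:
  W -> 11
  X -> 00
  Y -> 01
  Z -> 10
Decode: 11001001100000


Decoding:
11 -> W
00 -> X
10 -> Z
01 -> Y
10 -> Z
00 -> X
00 -> X


Result: WXZYZXX


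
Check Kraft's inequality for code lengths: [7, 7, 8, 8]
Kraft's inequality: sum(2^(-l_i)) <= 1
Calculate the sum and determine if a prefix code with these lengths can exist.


Sum = 2^(-7) + 2^(-7) + 2^(-8) + 2^(-8)
    = 0.0078125 + 0.0078125 + 0.00390625 + 0.00390625
    = 6/256 = 0.0234375
Since 0.0234375 <= 1, Kraft's inequality IS satisfied.
A prefix code with these lengths CAN exist.

Kraft sum = 0.0234375. Satisfied.


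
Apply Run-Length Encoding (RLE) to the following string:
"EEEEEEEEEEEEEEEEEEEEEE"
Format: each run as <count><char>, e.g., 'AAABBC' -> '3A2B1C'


Scanning runs left to right:
  i=0: run of 'E' x 22 -> '22E'

RLE = 22E


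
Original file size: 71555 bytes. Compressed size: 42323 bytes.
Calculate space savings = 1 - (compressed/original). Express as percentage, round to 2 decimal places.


ratio = compressed/original = 42323/71555 = 0.591475
savings = 1 - ratio = 1 - 0.591475 = 0.408525
as a percentage: 0.408525 * 100 = 40.85%

Space savings = 1 - 42323/71555 = 40.85%


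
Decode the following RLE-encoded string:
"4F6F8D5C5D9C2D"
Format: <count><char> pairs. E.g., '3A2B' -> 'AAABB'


Expanding each <count><char> pair:
  4F -> 'FFFF'
  6F -> 'FFFFFF'
  8D -> 'DDDDDDDD'
  5C -> 'CCCCC'
  5D -> 'DDDDD'
  9C -> 'CCCCCCCCC'
  2D -> 'DD'

Decoded = FFFFFFFFFFDDDDDDDDCCCCCDDDDDCCCCCCCCCDD


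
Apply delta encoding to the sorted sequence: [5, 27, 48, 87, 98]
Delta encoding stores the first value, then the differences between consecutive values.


First value: 5
Deltas:
  27 - 5 = 22
  48 - 27 = 21
  87 - 48 = 39
  98 - 87 = 11


Delta encoded: [5, 22, 21, 39, 11]


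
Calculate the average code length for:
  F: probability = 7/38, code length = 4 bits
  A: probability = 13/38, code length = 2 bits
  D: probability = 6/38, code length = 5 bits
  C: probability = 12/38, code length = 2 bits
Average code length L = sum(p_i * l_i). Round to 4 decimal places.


Weighted contributions p_i * l_i:
  F: (7/38) * 4 = 28/38
  A: (13/38) * 2 = 26/38
  D: (6/38) * 5 = 30/38
  C: (12/38) * 2 = 24/38
Sum = (28 + 26 + 30 + 24)/38 = 108/38

L = 108/38 = 2.8421 bits/symbol


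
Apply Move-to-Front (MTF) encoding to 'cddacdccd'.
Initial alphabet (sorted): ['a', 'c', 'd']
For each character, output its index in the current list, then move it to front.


MTF encoding:
'c': index 1 in ['a', 'c', 'd'] -> ['c', 'a', 'd']
'd': index 2 in ['c', 'a', 'd'] -> ['d', 'c', 'a']
'd': index 0 in ['d', 'c', 'a'] -> ['d', 'c', 'a']
'a': index 2 in ['d', 'c', 'a'] -> ['a', 'd', 'c']
'c': index 2 in ['a', 'd', 'c'] -> ['c', 'a', 'd']
'd': index 2 in ['c', 'a', 'd'] -> ['d', 'c', 'a']
'c': index 1 in ['d', 'c', 'a'] -> ['c', 'd', 'a']
'c': index 0 in ['c', 'd', 'a'] -> ['c', 'd', 'a']
'd': index 1 in ['c', 'd', 'a'] -> ['d', 'c', 'a']


Output: [1, 2, 0, 2, 2, 2, 1, 0, 1]


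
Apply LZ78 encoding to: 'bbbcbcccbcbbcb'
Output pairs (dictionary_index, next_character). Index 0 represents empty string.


LZ78 encoding steps:
Dictionary: {0: ''}
Step 1: w='' (idx 0), next='b' -> output (0, 'b'), add 'b' as idx 1
Step 2: w='b' (idx 1), next='b' -> output (1, 'b'), add 'bb' as idx 2
Step 3: w='' (idx 0), next='c' -> output (0, 'c'), add 'c' as idx 3
Step 4: w='b' (idx 1), next='c' -> output (1, 'c'), add 'bc' as idx 4
Step 5: w='c' (idx 3), next='c' -> output (3, 'c'), add 'cc' as idx 5
Step 6: w='bc' (idx 4), next='b' -> output (4, 'b'), add 'bcb' as idx 6
Step 7: w='bcb' (idx 6), end of input -> output (6, '')


Encoded: [(0, 'b'), (1, 'b'), (0, 'c'), (1, 'c'), (3, 'c'), (4, 'b'), (6, '')]


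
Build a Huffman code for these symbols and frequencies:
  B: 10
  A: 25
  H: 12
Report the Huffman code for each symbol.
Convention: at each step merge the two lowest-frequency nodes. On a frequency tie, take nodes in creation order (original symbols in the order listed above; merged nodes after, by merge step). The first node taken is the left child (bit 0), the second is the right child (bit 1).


Huffman tree construction:
Step 1: Merge B(10) + H(12) = 22
Step 2: Merge (B+H)(22) + A(25) = 47
Read each symbol's code off the tree from the root (left child = 0, right child = 1).

Codes:
  B: 00 (length 2)
  A: 1 (length 1)
  H: 01 (length 2)
Average code length: 69/47 = 1.4681 bits/symbol


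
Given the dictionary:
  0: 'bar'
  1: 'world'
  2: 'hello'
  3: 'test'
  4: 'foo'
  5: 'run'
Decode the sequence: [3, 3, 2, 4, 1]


Look up each index in the dictionary:
  3 -> 'test'
  3 -> 'test'
  2 -> 'hello'
  4 -> 'foo'
  1 -> 'world'

Decoded: "test test hello foo world"


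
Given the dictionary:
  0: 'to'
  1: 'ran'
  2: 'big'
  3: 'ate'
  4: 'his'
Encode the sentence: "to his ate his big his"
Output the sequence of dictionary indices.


Look up each word in the dictionary:
  'to' -> 0
  'his' -> 4
  'ate' -> 3
  'his' -> 4
  'big' -> 2
  'his' -> 4

Encoded: [0, 4, 3, 4, 2, 4]


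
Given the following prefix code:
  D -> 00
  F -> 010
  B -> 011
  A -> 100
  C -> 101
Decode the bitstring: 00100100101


Decoding step by step:
Bits 00 -> D
Bits 100 -> A
Bits 100 -> A
Bits 101 -> C


Decoded message: DAAC


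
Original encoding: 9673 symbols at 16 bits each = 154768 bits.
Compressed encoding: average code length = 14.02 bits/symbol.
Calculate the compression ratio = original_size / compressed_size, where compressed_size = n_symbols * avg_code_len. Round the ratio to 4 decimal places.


original_size = n_symbols * orig_bits = 9673 * 16 = 154768 bits
compressed_size = n_symbols * avg_code_len = 9673 * 14.02 = 135615.46 bits
ratio = original_size / compressed_size = 154768 / 135615.46 = 1.1412

Compression ratio = 1.1412


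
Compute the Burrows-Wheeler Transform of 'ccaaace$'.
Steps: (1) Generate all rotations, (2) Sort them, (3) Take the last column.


Rotations (sorted):
  0: $ccaaace -> last char: e
  1: aaace$cc -> last char: c
  2: aace$cca -> last char: a
  3: ace$ccaa -> last char: a
  4: caaace$c -> last char: c
  5: ccaaace$ -> last char: $
  6: ce$ccaaa -> last char: a
  7: e$ccaaac -> last char: c


BWT = ecaac$ac


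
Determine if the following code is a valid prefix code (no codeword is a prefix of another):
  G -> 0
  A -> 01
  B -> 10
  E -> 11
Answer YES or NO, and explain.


Checking each pair (does one codeword prefix another?):
  G='0' vs A='01': prefix -- VIOLATION

NO -- this is NOT a valid prefix code. G (0) is a prefix of A (01).


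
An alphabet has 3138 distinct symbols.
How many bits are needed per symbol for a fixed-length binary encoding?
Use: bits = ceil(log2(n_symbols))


log2(3138) = 11.6156
Bracket: 2^11 = 2048 < 3138 <= 2^12 = 4096
So ceil(log2(3138)) = 12

bits = ceil(log2(3138)) = ceil(11.6156) = 12 bits


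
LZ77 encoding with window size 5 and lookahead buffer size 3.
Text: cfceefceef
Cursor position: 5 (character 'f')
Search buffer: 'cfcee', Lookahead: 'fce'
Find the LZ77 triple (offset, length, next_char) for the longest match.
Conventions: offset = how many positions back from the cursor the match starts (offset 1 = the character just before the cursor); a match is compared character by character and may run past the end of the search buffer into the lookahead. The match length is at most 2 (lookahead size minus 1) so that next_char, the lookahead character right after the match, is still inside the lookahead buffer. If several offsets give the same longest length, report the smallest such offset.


Try each offset into the search buffer:
  offset=1 (pos 4, char 'e'): match length 0
  offset=2 (pos 3, char 'e'): match length 0
  offset=3 (pos 2, char 'c'): match length 0
  offset=4 (pos 1, char 'f'): match length 2
  offset=5 (pos 0, char 'c'): match length 0
Longest match has length 2 at offset 4.
next_char = character at position 5 + 2 = 7 -> 'e'

Best match: offset=4, length=2 (matching 'fc' starting at position 1)
LZ77 triple: (4, 2, 'e')


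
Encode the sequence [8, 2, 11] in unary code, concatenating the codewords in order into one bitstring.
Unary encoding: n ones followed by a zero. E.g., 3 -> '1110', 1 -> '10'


Encode each number as n ones followed by a terminating 0:
  8 -> 111111110 (9 bits)
  2 -> 110 (3 bits)
  11 -> 111111111110 (12 bits)
Total length = 9 + 3 + 12 = 24 bits.

Unary([8, 2, 11]) = 111111110110111111111110 (24 bits)


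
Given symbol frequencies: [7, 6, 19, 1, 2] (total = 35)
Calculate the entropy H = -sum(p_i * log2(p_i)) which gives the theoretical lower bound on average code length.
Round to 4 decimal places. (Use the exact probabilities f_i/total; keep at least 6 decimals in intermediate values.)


Per-symbol terms -p_i * log2(p_i) with p_i = f_i/35:
  p = 7/35 = 0.200000: log2(p) = -2.321928, -p*log2(p) = 0.464386
  p = 6/35 = 0.171429: log2(p) = -2.544321, -p*log2(p) = 0.436169
  p = 19/35 = 0.542857: log2(p) = -0.881356, -p*log2(p) = 0.478450
  p = 1/35 = 0.028571: log2(p) = -5.129283, -p*log2(p) = 0.146551
  p = 2/35 = 0.057143: log2(p) = -4.129283, -p*log2(p) = 0.235959
H = 0.464386 + 0.436169 + 0.478450 + 0.146551 + 0.235959 = 1.761515

H = 1.7615 bits/symbol


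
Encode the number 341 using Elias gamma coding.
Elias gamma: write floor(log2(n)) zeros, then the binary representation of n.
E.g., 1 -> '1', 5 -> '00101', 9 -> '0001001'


num_bits = floor(log2(341)) + 1 = 9
leading_zeros = num_bits - 1 = 8
binary(341) = 101010101

Elias gamma(341) = '00000000' + '101010101' = 00000000101010101 (17 bits)


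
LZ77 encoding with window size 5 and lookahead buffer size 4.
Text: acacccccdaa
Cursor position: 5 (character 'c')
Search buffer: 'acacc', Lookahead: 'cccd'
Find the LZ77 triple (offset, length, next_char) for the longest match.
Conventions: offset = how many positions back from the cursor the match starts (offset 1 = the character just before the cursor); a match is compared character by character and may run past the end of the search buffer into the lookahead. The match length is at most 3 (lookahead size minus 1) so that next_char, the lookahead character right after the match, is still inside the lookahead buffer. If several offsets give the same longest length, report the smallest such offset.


Try each offset into the search buffer:
  offset=1 (pos 4, char 'c'): match length 3
  offset=2 (pos 3, char 'c'): match length 3
  offset=3 (pos 2, char 'a'): match length 0
  offset=4 (pos 1, char 'c'): match length 1
  offset=5 (pos 0, char 'a'): match length 0
Longest match has length 3, found at offsets 1, 2; take the smallest, offset 1.
next_char = character at position 5 + 3 = 8 -> 'd'

Best match: offset=1, length=3 (matching 'ccc' starting at position 4)
LZ77 triple: (1, 3, 'd')


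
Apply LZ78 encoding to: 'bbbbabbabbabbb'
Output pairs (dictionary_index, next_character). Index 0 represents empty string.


LZ78 encoding steps:
Dictionary: {0: ''}
Step 1: w='' (idx 0), next='b' -> output (0, 'b'), add 'b' as idx 1
Step 2: w='b' (idx 1), next='b' -> output (1, 'b'), add 'bb' as idx 2
Step 3: w='b' (idx 1), next='a' -> output (1, 'a'), add 'ba' as idx 3
Step 4: w='bb' (idx 2), next='a' -> output (2, 'a'), add 'bba' as idx 4
Step 5: w='bba' (idx 4), next='b' -> output (4, 'b'), add 'bbab' as idx 5
Step 6: w='bb' (idx 2), end of input -> output (2, '')


Encoded: [(0, 'b'), (1, 'b'), (1, 'a'), (2, 'a'), (4, 'b'), (2, '')]


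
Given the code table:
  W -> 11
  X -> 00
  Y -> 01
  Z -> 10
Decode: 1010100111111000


Decoding:
10 -> Z
10 -> Z
10 -> Z
01 -> Y
11 -> W
11 -> W
10 -> Z
00 -> X


Result: ZZZYWWZX


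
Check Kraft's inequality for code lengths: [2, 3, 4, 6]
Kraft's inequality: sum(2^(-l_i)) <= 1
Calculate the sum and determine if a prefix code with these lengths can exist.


Sum = 2^(-2) + 2^(-3) + 2^(-4) + 2^(-6)
    = 0.25 + 0.125 + 0.0625 + 0.015625
    = 29/64 = 0.453125
Since 0.453125 <= 1, Kraft's inequality IS satisfied.
A prefix code with these lengths CAN exist.

Kraft sum = 0.453125. Satisfied.


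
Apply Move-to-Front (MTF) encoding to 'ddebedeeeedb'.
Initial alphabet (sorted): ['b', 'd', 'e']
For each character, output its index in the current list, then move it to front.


MTF encoding:
'd': index 1 in ['b', 'd', 'e'] -> ['d', 'b', 'e']
'd': index 0 in ['d', 'b', 'e'] -> ['d', 'b', 'e']
'e': index 2 in ['d', 'b', 'e'] -> ['e', 'd', 'b']
'b': index 2 in ['e', 'd', 'b'] -> ['b', 'e', 'd']
'e': index 1 in ['b', 'e', 'd'] -> ['e', 'b', 'd']
'd': index 2 in ['e', 'b', 'd'] -> ['d', 'e', 'b']
'e': index 1 in ['d', 'e', 'b'] -> ['e', 'd', 'b']
'e': index 0 in ['e', 'd', 'b'] -> ['e', 'd', 'b']
'e': index 0 in ['e', 'd', 'b'] -> ['e', 'd', 'b']
'e': index 0 in ['e', 'd', 'b'] -> ['e', 'd', 'b']
'd': index 1 in ['e', 'd', 'b'] -> ['d', 'e', 'b']
'b': index 2 in ['d', 'e', 'b'] -> ['b', 'd', 'e']


Output: [1, 0, 2, 2, 1, 2, 1, 0, 0, 0, 1, 2]


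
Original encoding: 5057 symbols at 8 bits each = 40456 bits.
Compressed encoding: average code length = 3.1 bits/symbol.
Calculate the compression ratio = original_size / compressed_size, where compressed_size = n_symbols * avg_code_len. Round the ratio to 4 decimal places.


original_size = n_symbols * orig_bits = 5057 * 8 = 40456 bits
compressed_size = n_symbols * avg_code_len = 5057 * 3.1 = 15676.7 bits
ratio = original_size / compressed_size = 40456 / 15676.7 = 2.5806

Compression ratio = 2.5806


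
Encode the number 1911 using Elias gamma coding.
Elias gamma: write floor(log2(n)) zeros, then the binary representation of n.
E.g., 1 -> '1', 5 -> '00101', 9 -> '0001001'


num_bits = floor(log2(1911)) + 1 = 11
leading_zeros = num_bits - 1 = 10
binary(1911) = 11101110111

Elias gamma(1911) = '0000000000' + '11101110111' = 000000000011101110111 (21 bits)


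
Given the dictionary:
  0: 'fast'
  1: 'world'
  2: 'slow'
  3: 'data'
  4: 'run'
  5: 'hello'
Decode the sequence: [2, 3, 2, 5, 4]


Look up each index in the dictionary:
  2 -> 'slow'
  3 -> 'data'
  2 -> 'slow'
  5 -> 'hello'
  4 -> 'run'

Decoded: "slow data slow hello run"


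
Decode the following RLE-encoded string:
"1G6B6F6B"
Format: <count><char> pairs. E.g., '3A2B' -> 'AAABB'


Expanding each <count><char> pair:
  1G -> 'G'
  6B -> 'BBBBBB'
  6F -> 'FFFFFF'
  6B -> 'BBBBBB'

Decoded = GBBBBBBFFFFFFBBBBBB


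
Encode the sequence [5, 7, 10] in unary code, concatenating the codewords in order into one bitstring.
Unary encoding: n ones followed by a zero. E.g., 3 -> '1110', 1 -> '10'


Encode each number as n ones followed by a terminating 0:
  5 -> 111110 (6 bits)
  7 -> 11111110 (8 bits)
  10 -> 11111111110 (11 bits)
Total length = 6 + 8 + 11 = 25 bits.

Unary([5, 7, 10]) = 1111101111111011111111110 (25 bits)


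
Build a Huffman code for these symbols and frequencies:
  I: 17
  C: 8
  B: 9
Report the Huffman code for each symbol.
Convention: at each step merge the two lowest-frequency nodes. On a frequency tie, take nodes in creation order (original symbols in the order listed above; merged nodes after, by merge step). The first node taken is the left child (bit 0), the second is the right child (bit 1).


Huffman tree construction:
Step 1: Merge C(8) + B(9) = 17
Step 2: Merge I(17) + (C+B)(17) = 34
Read each symbol's code off the tree from the root (left child = 0, right child = 1).

Codes:
  I: 0 (length 1)
  C: 10 (length 2)
  B: 11 (length 2)
Average code length: 51/34 = 1.5000 bits/symbol


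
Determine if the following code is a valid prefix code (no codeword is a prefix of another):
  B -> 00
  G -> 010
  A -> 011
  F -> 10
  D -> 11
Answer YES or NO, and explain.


Checking each pair (does one codeword prefix another?):
  B='00' vs G='010': no prefix
  B='00' vs A='011': no prefix
  B='00' vs F='10': no prefix
  B='00' vs D='11': no prefix
  G='010' vs B='00': no prefix
  G='010' vs A='011': no prefix
  G='010' vs F='10': no prefix
  G='010' vs D='11': no prefix
  A='011' vs B='00': no prefix
  A='011' vs G='010': no prefix
  A='011' vs F='10': no prefix
  A='011' vs D='11': no prefix
  F='10' vs B='00': no prefix
  F='10' vs G='010': no prefix
  F='10' vs A='011': no prefix
  F='10' vs D='11': no prefix
  D='11' vs B='00': no prefix
  D='11' vs G='010': no prefix
  D='11' vs A='011': no prefix
  D='11' vs F='10': no prefix
No violation found over all pairs.

YES -- this is a valid prefix code. No codeword is a prefix of any other codeword.


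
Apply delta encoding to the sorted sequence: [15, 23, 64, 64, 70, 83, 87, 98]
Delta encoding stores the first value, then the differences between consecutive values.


First value: 15
Deltas:
  23 - 15 = 8
  64 - 23 = 41
  64 - 64 = 0
  70 - 64 = 6
  83 - 70 = 13
  87 - 83 = 4
  98 - 87 = 11


Delta encoded: [15, 8, 41, 0, 6, 13, 4, 11]


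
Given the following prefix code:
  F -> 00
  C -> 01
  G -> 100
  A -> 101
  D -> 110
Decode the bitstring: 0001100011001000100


Decoding step by step:
Bits 00 -> F
Bits 01 -> C
Bits 100 -> G
Bits 01 -> C
Bits 100 -> G
Bits 100 -> G
Bits 01 -> C
Bits 00 -> F


Decoded message: FCGCGGCF


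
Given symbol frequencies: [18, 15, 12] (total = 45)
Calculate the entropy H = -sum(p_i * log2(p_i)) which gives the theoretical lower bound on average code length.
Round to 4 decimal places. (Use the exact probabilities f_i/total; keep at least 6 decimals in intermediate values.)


Per-symbol terms -p_i * log2(p_i) with p_i = f_i/45:
  p = 18/45 = 0.400000: log2(p) = -1.321928, -p*log2(p) = 0.528771
  p = 15/45 = 0.333333: log2(p) = -1.584963, -p*log2(p) = 0.528321
  p = 12/45 = 0.266667: log2(p) = -1.906891, -p*log2(p) = 0.508504
H = 0.528771 + 0.528321 + 0.508504 = 1.565596

H = 1.5656 bits/symbol


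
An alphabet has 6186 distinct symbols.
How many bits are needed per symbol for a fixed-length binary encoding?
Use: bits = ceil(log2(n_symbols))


log2(6186) = 12.5948
Bracket: 2^12 = 4096 < 6186 <= 2^13 = 8192
So ceil(log2(6186)) = 13

bits = ceil(log2(6186)) = ceil(12.5948) = 13 bits


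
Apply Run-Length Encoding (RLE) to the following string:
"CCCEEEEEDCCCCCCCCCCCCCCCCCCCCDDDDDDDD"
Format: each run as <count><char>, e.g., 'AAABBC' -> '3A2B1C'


Scanning runs left to right:
  i=0: run of 'C' x 3 -> '3C'
  i=3: run of 'E' x 5 -> '5E'
  i=8: run of 'D' x 1 -> '1D'
  i=9: run of 'C' x 20 -> '20C'
  i=29: run of 'D' x 8 -> '8D'

RLE = 3C5E1D20C8D


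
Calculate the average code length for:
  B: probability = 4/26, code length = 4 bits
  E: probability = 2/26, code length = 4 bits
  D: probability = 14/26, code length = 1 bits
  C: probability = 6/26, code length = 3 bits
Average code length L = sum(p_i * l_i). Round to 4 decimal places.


Weighted contributions p_i * l_i:
  B: (4/26) * 4 = 16/26
  E: (2/26) * 4 = 8/26
  D: (14/26) * 1 = 14/26
  C: (6/26) * 3 = 18/26
Sum = (16 + 8 + 14 + 18)/26 = 56/26

L = 56/26 = 2.1538 bits/symbol


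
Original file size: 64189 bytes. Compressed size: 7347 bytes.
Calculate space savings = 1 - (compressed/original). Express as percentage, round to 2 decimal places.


ratio = compressed/original = 7347/64189 = 0.114459
savings = 1 - ratio = 1 - 0.114459 = 0.885541
as a percentage: 0.885541 * 100 = 88.55%

Space savings = 1 - 7347/64189 = 88.55%


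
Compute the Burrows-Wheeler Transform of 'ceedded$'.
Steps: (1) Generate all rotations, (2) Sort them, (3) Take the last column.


Rotations (sorted):
  0: $ceedded -> last char: d
  1: ceedded$ -> last char: $
  2: d$ceedde -> last char: e
  3: dded$cee -> last char: e
  4: ded$ceed -> last char: d
  5: ed$ceedd -> last char: d
  6: edded$ce -> last char: e
  7: eedded$c -> last char: c


BWT = d$eeddec


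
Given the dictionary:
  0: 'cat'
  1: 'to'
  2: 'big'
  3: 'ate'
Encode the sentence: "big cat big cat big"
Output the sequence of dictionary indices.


Look up each word in the dictionary:
  'big' -> 2
  'cat' -> 0
  'big' -> 2
  'cat' -> 0
  'big' -> 2

Encoded: [2, 0, 2, 0, 2]


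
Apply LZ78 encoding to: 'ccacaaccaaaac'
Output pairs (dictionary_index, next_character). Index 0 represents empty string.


LZ78 encoding steps:
Dictionary: {0: ''}
Step 1: w='' (idx 0), next='c' -> output (0, 'c'), add 'c' as idx 1
Step 2: w='c' (idx 1), next='a' -> output (1, 'a'), add 'ca' as idx 2
Step 3: w='ca' (idx 2), next='a' -> output (2, 'a'), add 'caa' as idx 3
Step 4: w='c' (idx 1), next='c' -> output (1, 'c'), add 'cc' as idx 4
Step 5: w='' (idx 0), next='a' -> output (0, 'a'), add 'a' as idx 5
Step 6: w='a' (idx 5), next='a' -> output (5, 'a'), add 'aa' as idx 6
Step 7: w='a' (idx 5), next='c' -> output (5, 'c'), add 'ac' as idx 7


Encoded: [(0, 'c'), (1, 'a'), (2, 'a'), (1, 'c'), (0, 'a'), (5, 'a'), (5, 'c')]


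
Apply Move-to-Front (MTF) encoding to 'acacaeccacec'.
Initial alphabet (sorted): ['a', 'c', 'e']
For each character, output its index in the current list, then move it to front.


MTF encoding:
'a': index 0 in ['a', 'c', 'e'] -> ['a', 'c', 'e']
'c': index 1 in ['a', 'c', 'e'] -> ['c', 'a', 'e']
'a': index 1 in ['c', 'a', 'e'] -> ['a', 'c', 'e']
'c': index 1 in ['a', 'c', 'e'] -> ['c', 'a', 'e']
'a': index 1 in ['c', 'a', 'e'] -> ['a', 'c', 'e']
'e': index 2 in ['a', 'c', 'e'] -> ['e', 'a', 'c']
'c': index 2 in ['e', 'a', 'c'] -> ['c', 'e', 'a']
'c': index 0 in ['c', 'e', 'a'] -> ['c', 'e', 'a']
'a': index 2 in ['c', 'e', 'a'] -> ['a', 'c', 'e']
'c': index 1 in ['a', 'c', 'e'] -> ['c', 'a', 'e']
'e': index 2 in ['c', 'a', 'e'] -> ['e', 'c', 'a']
'c': index 1 in ['e', 'c', 'a'] -> ['c', 'e', 'a']


Output: [0, 1, 1, 1, 1, 2, 2, 0, 2, 1, 2, 1]


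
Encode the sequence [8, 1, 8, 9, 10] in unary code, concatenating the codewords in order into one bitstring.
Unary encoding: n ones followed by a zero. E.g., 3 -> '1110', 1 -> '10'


Encode each number as n ones followed by a terminating 0:
  8 -> 111111110 (9 bits)
  1 -> 10 (2 bits)
  8 -> 111111110 (9 bits)
  9 -> 1111111110 (10 bits)
  10 -> 11111111110 (11 bits)
Total length = 9 + 2 + 9 + 10 + 11 = 41 bits.

Unary([8, 1, 8, 9, 10]) = 11111111010111111110111111111011111111110 (41 bits)


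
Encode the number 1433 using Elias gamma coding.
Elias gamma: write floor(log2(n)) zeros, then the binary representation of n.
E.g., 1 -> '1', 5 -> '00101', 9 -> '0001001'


num_bits = floor(log2(1433)) + 1 = 11
leading_zeros = num_bits - 1 = 10
binary(1433) = 10110011001

Elias gamma(1433) = '0000000000' + '10110011001' = 000000000010110011001 (21 bits)


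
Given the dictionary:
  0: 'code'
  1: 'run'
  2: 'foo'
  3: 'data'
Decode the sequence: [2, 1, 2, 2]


Look up each index in the dictionary:
  2 -> 'foo'
  1 -> 'run'
  2 -> 'foo'
  2 -> 'foo'

Decoded: "foo run foo foo"


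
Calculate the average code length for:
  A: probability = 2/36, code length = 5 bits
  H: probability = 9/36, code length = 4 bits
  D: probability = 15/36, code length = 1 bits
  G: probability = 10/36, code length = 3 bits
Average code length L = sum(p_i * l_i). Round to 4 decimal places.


Weighted contributions p_i * l_i:
  A: (2/36) * 5 = 10/36
  H: (9/36) * 4 = 36/36
  D: (15/36) * 1 = 15/36
  G: (10/36) * 3 = 30/36
Sum = (10 + 36 + 15 + 30)/36 = 91/36

L = 91/36 = 2.5278 bits/symbol


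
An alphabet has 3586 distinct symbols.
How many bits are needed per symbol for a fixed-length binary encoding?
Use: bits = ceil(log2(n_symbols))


log2(3586) = 11.8082
Bracket: 2^11 = 2048 < 3586 <= 2^12 = 4096
So ceil(log2(3586)) = 12

bits = ceil(log2(3586)) = ceil(11.8082) = 12 bits


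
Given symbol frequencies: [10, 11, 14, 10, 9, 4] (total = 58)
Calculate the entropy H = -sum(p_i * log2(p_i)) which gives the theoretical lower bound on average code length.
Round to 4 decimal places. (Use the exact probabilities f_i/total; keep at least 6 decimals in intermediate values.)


Per-symbol terms -p_i * log2(p_i) with p_i = f_i/58:
  p = 10/58 = 0.172414: log2(p) = -2.536053, -p*log2(p) = 0.437251
  p = 11/58 = 0.189655: log2(p) = -2.398549, -p*log2(p) = 0.454897
  p = 14/58 = 0.241379: log2(p) = -2.050626, -p*log2(p) = 0.494979
  p = 10/58 = 0.172414: log2(p) = -2.536053, -p*log2(p) = 0.437251
  p = 9/58 = 0.155172: log2(p) = -2.688056, -p*log2(p) = 0.417112
  p = 4/58 = 0.068966: log2(p) = -3.857981, -p*log2(p) = 0.266068
H = 0.437251 + 0.454897 + 0.494979 + 0.437251 + 0.417112 + 0.266068 = 2.507558

H = 2.5076 bits/symbol


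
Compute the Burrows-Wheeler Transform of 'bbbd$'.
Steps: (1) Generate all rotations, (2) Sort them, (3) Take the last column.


Rotations (sorted):
  0: $bbbd -> last char: d
  1: bbbd$ -> last char: $
  2: bbd$b -> last char: b
  3: bd$bb -> last char: b
  4: d$bbb -> last char: b


BWT = d$bbb


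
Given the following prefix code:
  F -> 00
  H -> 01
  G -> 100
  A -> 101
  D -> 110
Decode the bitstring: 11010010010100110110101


Decoding step by step:
Bits 110 -> D
Bits 100 -> G
Bits 100 -> G
Bits 101 -> A
Bits 00 -> F
Bits 110 -> D
Bits 110 -> D
Bits 101 -> A


Decoded message: DGGAFDDA


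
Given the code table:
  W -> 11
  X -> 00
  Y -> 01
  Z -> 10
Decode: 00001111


Decoding:
00 -> X
00 -> X
11 -> W
11 -> W


Result: XXWW


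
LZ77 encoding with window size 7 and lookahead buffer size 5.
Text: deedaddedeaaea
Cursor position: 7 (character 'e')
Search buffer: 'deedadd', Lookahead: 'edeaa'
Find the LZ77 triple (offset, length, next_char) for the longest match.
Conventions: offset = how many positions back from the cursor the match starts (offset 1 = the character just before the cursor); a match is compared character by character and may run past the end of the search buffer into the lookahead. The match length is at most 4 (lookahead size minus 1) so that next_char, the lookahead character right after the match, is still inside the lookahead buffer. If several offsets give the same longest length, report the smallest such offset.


Try each offset into the search buffer:
  offset=1 (pos 6, char 'd'): match length 0
  offset=2 (pos 5, char 'd'): match length 0
  offset=3 (pos 4, char 'a'): match length 0
  offset=4 (pos 3, char 'd'): match length 0
  offset=5 (pos 2, char 'e'): match length 2
  offset=6 (pos 1, char 'e'): match length 1
  offset=7 (pos 0, char 'd'): match length 0
Longest match has length 2 at offset 5.
next_char = character at position 7 + 2 = 9 -> 'e'

Best match: offset=5, length=2 (matching 'ed' starting at position 2)
LZ77 triple: (5, 2, 'e')


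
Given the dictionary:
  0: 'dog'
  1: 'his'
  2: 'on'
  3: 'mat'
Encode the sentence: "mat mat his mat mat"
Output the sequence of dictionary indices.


Look up each word in the dictionary:
  'mat' -> 3
  'mat' -> 3
  'his' -> 1
  'mat' -> 3
  'mat' -> 3

Encoded: [3, 3, 1, 3, 3]


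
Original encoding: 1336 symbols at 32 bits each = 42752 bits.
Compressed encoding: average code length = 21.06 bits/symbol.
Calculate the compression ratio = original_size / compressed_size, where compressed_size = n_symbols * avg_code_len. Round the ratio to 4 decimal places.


original_size = n_symbols * orig_bits = 1336 * 32 = 42752 bits
compressed_size = n_symbols * avg_code_len = 1336 * 21.06 = 28136.16 bits
ratio = original_size / compressed_size = 42752 / 28136.16 = 1.5195

Compression ratio = 1.5195


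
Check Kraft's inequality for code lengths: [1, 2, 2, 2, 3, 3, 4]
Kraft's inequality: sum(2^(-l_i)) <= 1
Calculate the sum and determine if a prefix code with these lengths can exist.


Sum = 2^(-1) + 2^(-2) + 2^(-2) + 2^(-2) + 2^(-3) + 2^(-3) + 2^(-4)
    = 0.5 + 0.25 + 0.25 + 0.25 + 0.125 + 0.125 + 0.0625
    = 25/16 = 1.5625
Since 1.5625 > 1, Kraft's inequality is NOT satisfied.
A prefix code with these lengths CANNOT exist.

Kraft sum = 1.5625. Not satisfied.


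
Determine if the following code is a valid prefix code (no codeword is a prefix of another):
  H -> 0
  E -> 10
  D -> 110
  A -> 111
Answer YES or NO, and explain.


Checking each pair (does one codeword prefix another?):
  H='0' vs E='10': no prefix
  H='0' vs D='110': no prefix
  H='0' vs A='111': no prefix
  E='10' vs H='0': no prefix
  E='10' vs D='110': no prefix
  E='10' vs A='111': no prefix
  D='110' vs H='0': no prefix
  D='110' vs E='10': no prefix
  D='110' vs A='111': no prefix
  A='111' vs H='0': no prefix
  A='111' vs E='10': no prefix
  A='111' vs D='110': no prefix
No violation found over all pairs.

YES -- this is a valid prefix code. No codeword is a prefix of any other codeword.


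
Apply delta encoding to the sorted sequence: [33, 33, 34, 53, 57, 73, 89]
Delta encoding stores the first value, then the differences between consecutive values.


First value: 33
Deltas:
  33 - 33 = 0
  34 - 33 = 1
  53 - 34 = 19
  57 - 53 = 4
  73 - 57 = 16
  89 - 73 = 16


Delta encoded: [33, 0, 1, 19, 4, 16, 16]


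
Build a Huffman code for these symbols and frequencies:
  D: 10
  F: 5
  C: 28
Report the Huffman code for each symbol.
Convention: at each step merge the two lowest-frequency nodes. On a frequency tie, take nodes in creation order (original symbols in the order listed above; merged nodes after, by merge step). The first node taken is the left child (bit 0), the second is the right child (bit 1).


Huffman tree construction:
Step 1: Merge F(5) + D(10) = 15
Step 2: Merge (F+D)(15) + C(28) = 43
Read each symbol's code off the tree from the root (left child = 0, right child = 1).

Codes:
  D: 01 (length 2)
  F: 00 (length 2)
  C: 1 (length 1)
Average code length: 58/43 = 1.3488 bits/symbol


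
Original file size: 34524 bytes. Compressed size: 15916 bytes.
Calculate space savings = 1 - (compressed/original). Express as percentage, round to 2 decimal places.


ratio = compressed/original = 15916/34524 = 0.461013
savings = 1 - ratio = 1 - 0.461013 = 0.538987
as a percentage: 0.538987 * 100 = 53.9%

Space savings = 1 - 15916/34524 = 53.9%


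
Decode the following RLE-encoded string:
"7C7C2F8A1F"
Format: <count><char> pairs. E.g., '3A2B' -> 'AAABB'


Expanding each <count><char> pair:
  7C -> 'CCCCCCC'
  7C -> 'CCCCCCC'
  2F -> 'FF'
  8A -> 'AAAAAAAA'
  1F -> 'F'

Decoded = CCCCCCCCCCCCCCFFAAAAAAAAF


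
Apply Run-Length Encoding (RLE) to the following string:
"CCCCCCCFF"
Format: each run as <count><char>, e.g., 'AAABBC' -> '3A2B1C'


Scanning runs left to right:
  i=0: run of 'C' x 7 -> '7C'
  i=7: run of 'F' x 2 -> '2F'

RLE = 7C2F


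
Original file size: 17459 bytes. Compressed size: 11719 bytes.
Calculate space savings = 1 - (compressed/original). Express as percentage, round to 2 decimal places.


ratio = compressed/original = 11719/17459 = 0.67123
savings = 1 - ratio = 1 - 0.67123 = 0.32877
as a percentage: 0.32877 * 100 = 32.88%

Space savings = 1 - 11719/17459 = 32.88%


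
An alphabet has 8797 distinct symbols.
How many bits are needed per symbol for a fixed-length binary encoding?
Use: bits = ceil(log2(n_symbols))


log2(8797) = 13.1028
Bracket: 2^13 = 8192 < 8797 <= 2^14 = 16384
So ceil(log2(8797)) = 14

bits = ceil(log2(8797)) = ceil(13.1028) = 14 bits


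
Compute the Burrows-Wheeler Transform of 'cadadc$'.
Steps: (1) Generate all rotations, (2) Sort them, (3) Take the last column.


Rotations (sorted):
  0: $cadadc -> last char: c
  1: adadc$c -> last char: c
  2: adc$cad -> last char: d
  3: c$cadad -> last char: d
  4: cadadc$ -> last char: $
  5: dadc$ca -> last char: a
  6: dc$cada -> last char: a


BWT = ccdd$aa


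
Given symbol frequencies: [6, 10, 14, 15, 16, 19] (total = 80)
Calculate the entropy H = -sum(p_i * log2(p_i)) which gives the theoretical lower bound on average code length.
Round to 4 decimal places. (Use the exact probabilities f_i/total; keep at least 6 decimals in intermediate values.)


Per-symbol terms -p_i * log2(p_i) with p_i = f_i/80:
  p = 6/80 = 0.075000: log2(p) = -3.736966, -p*log2(p) = 0.280272
  p = 10/80 = 0.125000: log2(p) = -3.000000, -p*log2(p) = 0.375000
  p = 14/80 = 0.175000: log2(p) = -2.514573, -p*log2(p) = 0.440050
  p = 15/80 = 0.187500: log2(p) = -2.415037, -p*log2(p) = 0.452820
  p = 16/80 = 0.200000: log2(p) = -2.321928, -p*log2(p) = 0.464386
  p = 19/80 = 0.237500: log2(p) = -2.074001, -p*log2(p) = 0.492575
H = 0.280272 + 0.375000 + 0.440050 + 0.452820 + 0.464386 + 0.492575 = 2.505103

H = 2.5051 bits/symbol


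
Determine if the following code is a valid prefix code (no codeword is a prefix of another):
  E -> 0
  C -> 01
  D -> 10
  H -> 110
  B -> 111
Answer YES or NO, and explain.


Checking each pair (does one codeword prefix another?):
  E='0' vs C='01': prefix -- VIOLATION

NO -- this is NOT a valid prefix code. E (0) is a prefix of C (01).
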